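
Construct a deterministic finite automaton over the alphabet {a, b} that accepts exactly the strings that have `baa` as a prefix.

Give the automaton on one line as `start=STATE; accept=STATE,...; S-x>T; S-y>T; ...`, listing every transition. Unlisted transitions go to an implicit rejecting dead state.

Check the first 3 symbols one by one: q0 through q2 record how many have matched `baa` so far; any wrong symbol goes to the dead state q4. After all 3 match we enter the accepting sink q3.
        a   b  
>  q0   q4  q1 
   q1   q2  q4 
   q2   q3  q4 
 * q3   q3  q3 
   q4   q4  q4 
(> = start, * = accepting)

start=q0; accept=q3; q0-a>q4; q0-b>q1; q1-a>q2; q1-b>q4; q2-a>q3; q2-b>q4; q3-a>q3; q3-b>q3; q4-a>q4; q4-b>q4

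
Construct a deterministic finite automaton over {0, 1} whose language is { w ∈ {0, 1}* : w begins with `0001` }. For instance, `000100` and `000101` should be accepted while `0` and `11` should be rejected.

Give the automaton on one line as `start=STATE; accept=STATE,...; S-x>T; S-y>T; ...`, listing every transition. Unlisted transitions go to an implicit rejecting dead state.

start=A; accept=E; A-0>B; A-1>F; B-0>C; B-1>F; C-0>D; C-1>F; D-0>F; D-1>E; E-0>E; E-1>E; F-0>F; F-1>F

Walk along `0001` while the input agrees: from A take `0` to B, and so on. Any deviation drops to the rejecting sink F. Once E is reached the prefix is confirmed and every continuation is accepted.
6 states suffice.
       0  1 
>  A   B  F 
   B   C  F 
   C   D  F 
   D   F  E 
 * E   E  E 
   F   F  F 
(> = start, * = accepting)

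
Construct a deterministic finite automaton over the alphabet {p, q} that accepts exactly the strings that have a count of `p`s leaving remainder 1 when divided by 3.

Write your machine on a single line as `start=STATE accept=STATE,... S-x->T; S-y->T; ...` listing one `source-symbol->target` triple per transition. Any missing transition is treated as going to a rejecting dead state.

Keep the running count of `p`s modulo 3: each `p` advances along the cycle A → B → C → A while other symbols loop. Accept at B.
       p  q 
>  A   B  A 
 * B   C  B 
   C   A  C 
(> = start, * = accepting)

start=A; accept=B; A-p->B; A-q->A; B-p->C; B-q->B; C-p->A; C-q->C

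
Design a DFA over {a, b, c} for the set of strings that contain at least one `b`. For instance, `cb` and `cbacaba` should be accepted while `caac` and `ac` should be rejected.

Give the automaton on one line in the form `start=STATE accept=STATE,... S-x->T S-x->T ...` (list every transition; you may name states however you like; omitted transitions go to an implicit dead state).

start=s0 accept=s1,s2 s0-a->s0 s0-b->s1 s0-c->s0 s1-a->s1 s1-b->s2 s1-c->s1 s2-a->s2 s2-b->s2 s2-c->s2

Count `b`s, saturating at 2: state s0 means no `b` yet, s1 means one `b` seen, s2 means more than one. Each `b` increments (capped at s2); other symbols loop. Accept from {s1, s2}.
A 3-state machine:
        a   b   c  
>  s0   s0  s1  s0 
 * s1   s1  s2  s1 
 * s2   s2  s2  s2 
(> = start, * = accepting)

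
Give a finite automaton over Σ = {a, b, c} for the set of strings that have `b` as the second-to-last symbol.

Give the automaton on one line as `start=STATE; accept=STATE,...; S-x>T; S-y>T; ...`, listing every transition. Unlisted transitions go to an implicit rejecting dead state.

Because acceptance depends on a position counted from the end, the machine has to buffer the most recent 2 symbols. Make each state the string of the last up-to-2 symbols read; on input `x` shift the window left and append `x`. Accept when the buffered window has length 2 and begins with `b`.
With 13 states:
          a    b    c  
>  q0     q1   q2   q3 
   q1     q4   q5   q6 
   q2     q7   q8   q9 
   q3    q10  q11  q12 
   q4     q4   q5   q6 
   q5     q7   q8   q9 
   q6    q10  q11  q12 
 * q7     q4   q5   q6 
 * q8     q7   q8   q9 
 * q9    q10  q11  q12 
   q10    q4   q5   q6 
   q11    q7   q8   q9 
   q12   q10  q11  q12 
(> = start, * = accepting)

start=q0; accept=q7,q8,q9; q0-a>q1; q0-b>q2; q0-c>q3; q1-a>q4; q1-b>q5; q1-c>q6; q2-a>q7; q2-b>q8; q2-c>q9; q3-a>q10; q3-b>q11; q3-c>q12; q4-a>q4; q4-b>q5; q4-c>q6; q5-a>q7; q5-b>q8; q5-c>q9; q6-a>q10; q6-b>q11; q6-c>q12; q7-a>q4; q7-b>q5; q7-c>q6; q8-a>q7; q8-b>q8; q8-c>q9; q9-a>q10; q9-b>q11; q9-c>q12; q10-a>q4; q10-b>q5; q10-c>q6; q11-a>q7; q11-b>q8; q11-c>q9; q12-a>q10; q12-b>q11; q12-c>q12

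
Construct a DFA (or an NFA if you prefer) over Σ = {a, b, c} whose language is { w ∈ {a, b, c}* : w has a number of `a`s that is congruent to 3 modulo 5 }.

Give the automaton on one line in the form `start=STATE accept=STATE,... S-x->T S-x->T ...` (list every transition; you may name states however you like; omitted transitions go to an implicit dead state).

The only thing that matters is how many `a`s have appeared, reduced mod 5. Use one state per residue: q0 for 0, …, q4 for 4. Reading `a` moves to the next residue; anything else stays put. q3 is accepting.
5 states suffice.
        a   b   c  
>  q0   q1  q0  q0 
   q1   q2  q1  q1 
   q2   q3  q2  q2 
 * q3   q4  q3  q3 
   q4   q0  q4  q4 
(> = start, * = accepting)

start=q0 accept=q3 q0-a->q1 q0-b->q0 q0-c->q0 q1-a->q2 q1-b->q1 q1-c->q1 q2-a->q3 q2-b->q2 q2-c->q2 q3-a->q4 q3-b->q3 q3-c->q3 q4-a->q0 q4-b->q4 q4-c->q4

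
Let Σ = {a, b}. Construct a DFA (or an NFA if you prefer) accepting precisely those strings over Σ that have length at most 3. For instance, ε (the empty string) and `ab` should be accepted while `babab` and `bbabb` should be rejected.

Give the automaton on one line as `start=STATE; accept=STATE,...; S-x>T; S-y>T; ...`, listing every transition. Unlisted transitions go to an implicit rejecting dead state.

start=s0; accept=s0,s1,s2,s3; s0-a>s1; s0-b>s1; s1-a>s2; s1-b>s2; s2-a>s3; s2-b>s3; s3-a>s4; s3-b>s4; s4-a>s4; s4-b>s4

We only need to distinguish lengths 0, 1, …, 3, and '>3'. Chain s0 → s1 → s2 → s3 → s4 on every symbol, with s4 looping. Accepting states: {s0, s1, s2, s3}.
        a   b  
>* s0   s1  s1 
 * s1   s2  s2 
 * s2   s3  s3 
 * s3   s4  s4 
   s4   s4  s4 
(> = start, * = accepting)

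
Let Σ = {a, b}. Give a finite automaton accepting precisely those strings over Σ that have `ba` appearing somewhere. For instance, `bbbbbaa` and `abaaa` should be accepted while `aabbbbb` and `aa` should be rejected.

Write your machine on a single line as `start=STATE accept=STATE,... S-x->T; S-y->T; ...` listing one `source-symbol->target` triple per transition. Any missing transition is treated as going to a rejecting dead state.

start=S0; accept=S2; S0-a->S0; S0-b->S1; S1-a->S2; S1-b->S1; S2-a->S2; S2-b->S2

Track how much of `ba` has been matched so far: state S0 is no progress, S2 is the absorbing accept state reached once `ba` has occurred. Intermediate states record partial matches; on a mismatch, fall back to the longest reusable overlap.
        a   b  
>  S0   S0  S1 
   S1   S2  S1 
 * S2   S2  S2 
(> = start, * = accepting)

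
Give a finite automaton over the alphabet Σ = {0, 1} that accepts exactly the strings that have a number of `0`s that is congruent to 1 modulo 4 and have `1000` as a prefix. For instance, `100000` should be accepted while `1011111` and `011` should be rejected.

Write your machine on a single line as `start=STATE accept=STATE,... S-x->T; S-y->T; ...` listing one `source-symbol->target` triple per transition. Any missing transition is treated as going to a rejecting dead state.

Build one automaton per condition and run them in lockstep. One (4 states) tracks the count of `0`s modulo 4; the other (6 states) tracks whether the input so far still matches the prefix `1000`. Each combined state is a pair, one component from each; accept when both components accept. Equivalent product states are then merged.
A 9-state machine:
        0   1  
>  q0   q1  q2 
   q1   q1  q1 
   q2   q3  q1 
   q3   q4  q1 
   q4   q5  q1 
   q5   q6  q5 
   q6   q7  q6 
 * q7   q8  q7 
   q8   q5  q8 
(> = start, * = accepting)

start=q0; accept=q7; q0-0->q1; q0-1->q2; q1-0->q1; q1-1->q1; q2-0->q3; q2-1->q1; q3-0->q4; q3-1->q1; q4-0->q5; q4-1->q1; q5-0->q6; q5-1->q5; q6-0->q7; q6-1->q6; q7-0->q8; q7-1->q7; q8-0->q5; q8-1->q8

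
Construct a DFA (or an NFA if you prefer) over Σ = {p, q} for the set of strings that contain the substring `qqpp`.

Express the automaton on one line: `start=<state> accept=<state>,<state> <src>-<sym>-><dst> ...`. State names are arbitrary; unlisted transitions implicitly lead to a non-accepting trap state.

Track how much of `qqpp` has been matched so far: state A is no progress, E is the absorbing accept state reached once `qqpp` has occurred. Intermediate states record partial matches; on a mismatch, fall back to the longest reusable overlap.
       p  q 
>  A   A  B 
   B   A  C 
   C   D  C 
   D   E  B 
 * E   E  E 
(> = start, * = accepting)

start=A accept=E A-p->A A-q->B B-p->A B-q->C C-p->D C-q->C D-p->E D-q->B E-p->E E-q->E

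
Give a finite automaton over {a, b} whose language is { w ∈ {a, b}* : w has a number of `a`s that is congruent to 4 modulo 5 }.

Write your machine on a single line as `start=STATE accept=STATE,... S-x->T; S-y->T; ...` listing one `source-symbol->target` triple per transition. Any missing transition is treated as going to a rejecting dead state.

start=s0; accept=s4; s0-a->s1; s0-b->s0; s1-a->s2; s1-b->s1; s2-a->s3; s2-b->s2; s3-a->s4; s3-b->s3; s4-a->s0; s4-b->s4

Keep the running count of `a`s modulo 5: each `a` advances along the cycle s0 → s1 → s2 → s3 → s4 → s0 while other symbols loop. Accept at s4.
A 5-state machine:
        a   b  
>  s0   s1  s0 
   s1   s2  s1 
   s2   s3  s2 
   s3   s4  s3 
 * s4   s0  s4 
(> = start, * = accepting)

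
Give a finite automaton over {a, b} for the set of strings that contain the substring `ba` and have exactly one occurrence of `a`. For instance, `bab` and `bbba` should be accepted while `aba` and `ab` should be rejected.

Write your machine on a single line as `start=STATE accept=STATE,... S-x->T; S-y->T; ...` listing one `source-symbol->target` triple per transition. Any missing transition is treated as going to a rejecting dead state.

start=q0; accept=q5; q0-a->q1; q0-b->q2; q1-a->q3; q1-b->q4; q2-a->q5; q2-b->q2; q3-a->q3; q3-b->q6; q4-a->q7; q4-b->q4; q5-a->q7; q5-b->q5; q6-a->q7; q6-b->q6; q7-a->q7; q7-b->q7

Handle the two conditions separately and then intersect. The first has 3 states tracking whether and how much of `ba` has been seen; the second has 3 states tracking the count of `a`s, saturating at 2. A product state is a pair (one from each), accepting exactly when both do.
8 states suffice.
        a   b  
>  q0   q1  q2 
   q1   q3  q4 
   q2   q5  q2 
   q3   q3  q6 
   q4   q7  q4 
 * q5   q7  q5 
   q6   q7  q6 
   q7   q7  q7 
(> = start, * = accepting)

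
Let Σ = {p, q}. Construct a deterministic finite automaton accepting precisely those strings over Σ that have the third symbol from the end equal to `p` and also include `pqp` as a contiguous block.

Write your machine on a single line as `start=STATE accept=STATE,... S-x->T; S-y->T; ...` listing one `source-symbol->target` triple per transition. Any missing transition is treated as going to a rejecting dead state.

start=S0; accept=S3,S6,S7,S8; S0-p->S1; S0-q->S0; S1-p->S1; S1-q->S2; S2-p->S3; S2-q->S0; S3-p->S4; S3-q->S5; S4-p->S6; S4-q->S7; S5-p->S3; S5-q->S8; S6-p->S6; S6-q->S7; S7-p->S3; S7-q->S8; S8-p->S9; S8-q->S10; S9-p->S4; S9-q->S5; S10-p->S9; S10-q->S10

Handle the two conditions separately and then intersect. One (15 states) tracks the last 3 symbols read; the other (4 states) tracks whether and how much of `pqp` has been seen. Each combined state is a pair, one component from each; accept when both components accept. Equivalent product states are then merged.
          p    q  
>  S0     S1   S0 
   S1     S1   S2 
   S2     S3   S0 
 * S3     S4   S5 
   S4     S6   S7 
   S5     S3   S8 
 * S6     S6   S7 
 * S7     S3   S8 
 * S8     S9  S10 
   S9     S4   S5 
   S10    S9  S10 
(> = start, * = accepting)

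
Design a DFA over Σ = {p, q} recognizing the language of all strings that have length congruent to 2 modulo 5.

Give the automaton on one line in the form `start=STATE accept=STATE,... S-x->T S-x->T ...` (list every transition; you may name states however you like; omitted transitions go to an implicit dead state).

Only the length mod 5 matters, so use a 5-cycle: from any state, every input symbol moves to the next state, wrapping S4 back to S0. Mark S2 accepting.
A 5-state machine:
        p   q  
>  S0   S1  S1 
   S1   S2  S2 
 * S2   S3  S3 
   S3   S4  S4 
   S4   S0  S0 
(> = start, * = accepting)

start=S0 accept=S2 S0-p->S1 S0-q->S1 S1-p->S2 S1-q->S2 S2-p->S3 S2-q->S3 S3-p->S4 S3-q->S4 S4-p->S0 S4-q->S0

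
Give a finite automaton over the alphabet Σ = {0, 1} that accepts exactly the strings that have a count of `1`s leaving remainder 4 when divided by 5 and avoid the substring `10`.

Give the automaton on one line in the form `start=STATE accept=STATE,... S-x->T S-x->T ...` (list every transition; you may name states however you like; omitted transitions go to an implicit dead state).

Run two small machines in parallel and take their product. The first has 5 states tracking the count of `1`s modulo 5; the second has 3 states tracking partial matches of the forbidden pattern `10`. A product state is a pair (one from each), accepting exactly when both do.
With 11 states:
          0    1  
>  q0     q0   q1 
   q1     q2   q3 
   q2     q2   q4 
   q3     q4   q5 
   q4     q4   q6 
   q5     q6   q7 
   q6     q6   q8 
 * q7     q8   q9 
   q8     q8  q10 
   q9    q10   q1 
   q10   q10   q2 
(> = start, * = accepting)

start=q0 accept=q7 q0-0->q0 q0-1->q1 q1-0->q2 q1-1->q3 q2-0->q2 q2-1->q4 q3-0->q4 q3-1->q5 q4-0->q4 q4-1->q6 q5-0->q6 q5-1->q7 q6-0->q6 q6-1->q8 q7-0->q8 q7-1->q9 q8-0->q8 q8-1->q10 q9-0->q10 q9-1->q1 q10-0->q10 q10-1->q2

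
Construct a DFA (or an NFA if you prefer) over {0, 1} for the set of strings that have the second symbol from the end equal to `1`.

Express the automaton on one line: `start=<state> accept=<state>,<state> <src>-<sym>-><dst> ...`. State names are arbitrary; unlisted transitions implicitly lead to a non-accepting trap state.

start=S0 accept=S5,S6 S0-0->S1 S0-1->S2 S1-0->S3 S1-1->S4 S2-0->S5 S2-1->S6 S3-0->S3 S3-1->S4 S4-0->S5 S4-1->S6 S5-0->S3 S5-1->S4 S6-0->S5 S6-1->S6

A DFA must remember the last 2 symbols (since which symbol is second-to-last isn't known until the input ends). Use one state per possible window of the last ≤2 symbols; accept from those whose window starts with `1`.
        0   1  
>  S0   S1  S2 
   S1   S3  S4 
   S2   S5  S6 
   S3   S3  S4 
   S4   S5  S6 
 * S5   S3  S4 
 * S6   S5  S6 
(> = start, * = accepting)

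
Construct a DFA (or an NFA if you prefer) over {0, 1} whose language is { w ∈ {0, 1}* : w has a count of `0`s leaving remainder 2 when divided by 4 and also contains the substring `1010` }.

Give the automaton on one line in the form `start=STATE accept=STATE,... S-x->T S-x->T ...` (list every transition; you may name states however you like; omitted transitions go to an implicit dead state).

Handle the two conditions separately and then intersect. One (4 states) tracks the count of `0`s modulo 4; the other (5 states) tracks whether and how much of `1010` has been seen. Each combined state is a pair, one component from each; accept when both components accept.
With 20 states:
       0  1 
>  A   B  C 
   B   D  E 
   C   F  C 
   D   G  H 
   E   I  E 
   F   D  J 
   G   A  K 
   H   L  H 
   I   G  M 
   J   N  E 
   K   O  K 
   L   A  P 
   M   Q  H 
 * N   Q  N 
   O   B  R 
   P   S  K 
   Q   S  Q 
   R   T  C 
   S   T  S 
   T   N  T 
(> = start, * = accepting)

start=A accept=N A-0->B A-1->C B-0->D B-1->E C-0->F C-1->C D-0->G D-1->H E-0->I E-1->E F-0->D F-1->J G-0->A G-1->K H-0->L H-1->H I-0->G I-1->M J-0->N J-1->E K-0->O K-1->K L-0->A L-1->P M-0->Q M-1->H N-0->Q N-1->N O-0->B O-1->R P-0->S P-1->K Q-0->S Q-1->Q R-0->T R-1->C S-0->T S-1->S T-0->N T-1->T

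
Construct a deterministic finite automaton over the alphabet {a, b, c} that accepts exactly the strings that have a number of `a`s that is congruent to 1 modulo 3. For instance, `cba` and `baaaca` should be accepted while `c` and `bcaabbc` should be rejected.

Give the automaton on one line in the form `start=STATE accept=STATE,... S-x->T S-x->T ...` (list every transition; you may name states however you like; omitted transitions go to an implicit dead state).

start=s0 accept=s1 s0-a->s1 s0-b->s0 s0-c->s0 s1-a->s2 s1-b->s1 s1-c->s1 s2-a->s0 s2-b->s2 s2-c->s2

Keep the running count of `a`s modulo 3: each `a` advances along the cycle s0 → s1 → s2 → s0 while other symbols loop. Accept at s1.
3 states suffice.
        a   b   c  
>  s0   s1  s0  s0 
 * s1   s2  s1  s1 
   s2   s0  s2  s2 
(> = start, * = accepting)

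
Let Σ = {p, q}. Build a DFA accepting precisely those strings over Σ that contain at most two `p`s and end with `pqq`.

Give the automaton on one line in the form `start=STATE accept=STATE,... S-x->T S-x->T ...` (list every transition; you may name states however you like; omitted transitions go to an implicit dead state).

start=A accept=G,H A-p->B A-q->A B-p->C B-q->D C-p->E C-q->F D-p->C D-q->G E-p->E E-q->E F-p->E F-q->H G-p->C G-q->I H-p->E H-q->E I-p->C I-q->I

Handle the two conditions separately and then intersect. One (4 states) tracks the count of `p`s, saturating at 3; the other (4 states) tracks how much of the suffix `pqq` has currently been matched. Each combined state is a pair, one component from each; accept when both components accept. Minimizing collapses redundant product states.
       p  q 
>  A   B  A 
   B   C  D 
   C   E  F 
   D   C  G 
   E   E  E 
   F   E  H 
 * G   C  I 
 * H   E  E 
   I   C  I 
(> = start, * = accepting)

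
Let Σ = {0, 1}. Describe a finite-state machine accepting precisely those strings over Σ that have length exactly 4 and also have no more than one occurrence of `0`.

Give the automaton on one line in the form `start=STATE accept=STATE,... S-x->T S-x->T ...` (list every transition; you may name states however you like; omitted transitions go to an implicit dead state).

start=S0 accept=S10,S11 S0-0->S1 S0-1->S2 S1-0->S3 S1-1->S4 S2-0->S4 S2-1->S5 S3-0->S6 S3-1->S6 S4-0->S6 S4-1->S7 S5-0->S7 S5-1->S8 S6-0->S9 S6-1->S9 S7-0->S9 S7-1->S10 S8-0->S10 S8-1->S11 S9-0->S12 S9-1->S12 S10-0->S12 S10-1->S13 S11-0->S13 S11-1->S14 S12-0->S12 S12-1->S12 S13-0->S12 S13-1->S13 S14-0->S13 S14-1->S14

Build one automaton per condition and run them in lockstep. The first has 6 states tracking the input length, saturating at 5; the second has 3 states tracking the count of `0`s, saturating at 2. A product state is a pair (one from each), accepting exactly when both do.
With 15 states:
          0    1  
>  S0     S1   S2 
   S1     S3   S4 
   S2     S4   S5 
   S3     S6   S6 
   S4     S6   S7 
   S5     S7   S8 
   S6     S9   S9 
   S7     S9  S10 
   S8    S10  S11 
   S9    S12  S12 
 * S10   S12  S13 
 * S11   S13  S14 
   S12   S12  S12 
   S13   S12  S13 
   S14   S13  S14 
(> = start, * = accepting)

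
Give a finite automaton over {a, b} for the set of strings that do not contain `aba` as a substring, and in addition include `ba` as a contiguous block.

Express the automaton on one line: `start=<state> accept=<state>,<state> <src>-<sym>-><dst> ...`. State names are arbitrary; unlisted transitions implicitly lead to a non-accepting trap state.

Run two small machines in parallel and take their product. One (4 states) tracks partial matches of the forbidden pattern `aba`; the other (3 states) tracks whether and how much of `ba` has been seen. Each combined state is a pair, one component from each; accept when both components accept.
        a   b  
>  S0   S1  S2 
   S1   S1  S3 
   S2   S4  S2 
   S3   S5  S2 
 * S4   S4  S6 
   S5   S5  S5 
 * S6   S5  S7 
 * S7   S4  S7 
(> = start, * = accepting)

start=S0 accept=S4,S6,S7 S0-a->S1 S0-b->S2 S1-a->S1 S1-b->S3 S2-a->S4 S2-b->S2 S3-a->S5 S3-b->S2 S4-a->S4 S4-b->S6 S5-a->S5 S5-b->S5 S6-a->S5 S6-b->S7 S7-a->S4 S7-b->S7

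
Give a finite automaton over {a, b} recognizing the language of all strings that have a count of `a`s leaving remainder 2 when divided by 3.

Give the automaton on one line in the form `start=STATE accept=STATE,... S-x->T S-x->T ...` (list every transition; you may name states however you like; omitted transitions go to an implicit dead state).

Keep the running count of `a`s modulo 3: each `a` advances along the cycle s0 → s1 → s2 → s0 while other symbols loop. Accept at s2.
With 3 states:
        a   b  
>  s0   s1  s0 
   s1   s2  s1 
 * s2   s0  s2 
(> = start, * = accepting)

start=s0 accept=s2 s0-a->s1 s0-b->s0 s1-a->s2 s1-b->s1 s2-a->s0 s2-b->s2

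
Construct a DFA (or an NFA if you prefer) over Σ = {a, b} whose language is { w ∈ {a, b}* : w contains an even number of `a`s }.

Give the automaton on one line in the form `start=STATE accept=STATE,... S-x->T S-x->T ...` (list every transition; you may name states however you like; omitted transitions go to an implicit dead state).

Keep the running count of `a`s modulo 2: each `a` advances along the cycle s0 → s1 → s0 while other symbols loop. Accept at s0.
2 states suffice.
        a   b  
>* s0   s1  s0 
   s1   s0  s1 
(> = start, * = accepting)

start=s0 accept=s0 s0-a->s1 s0-b->s0 s1-a->s0 s1-b->s1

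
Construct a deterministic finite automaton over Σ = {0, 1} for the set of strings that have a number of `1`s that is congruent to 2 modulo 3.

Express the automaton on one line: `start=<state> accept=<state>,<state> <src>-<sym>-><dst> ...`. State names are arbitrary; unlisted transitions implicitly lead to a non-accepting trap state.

start=S0 accept=S2 S0-0->S0 S0-1->S1 S1-0->S1 S1-1->S2 S2-0->S2 S2-1->S0

Keep the running count of `1`s modulo 3: each `1` advances along the cycle S0 → S1 → S2 → S0 while other symbols loop. Accept at S2.
A 3-state machine:
        0   1  
>  S0   S0  S1 
   S1   S1  S2 
 * S2   S2  S0 
(> = start, * = accepting)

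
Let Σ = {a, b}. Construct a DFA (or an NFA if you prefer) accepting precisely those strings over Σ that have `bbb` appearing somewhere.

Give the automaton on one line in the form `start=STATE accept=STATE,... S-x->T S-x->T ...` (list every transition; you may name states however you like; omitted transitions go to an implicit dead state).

start=q0 accept=q3 q0-a->q0 q0-b->q1 q1-a->q0 q1-b->q2 q2-a->q0 q2-b->q3 q3-a->q3 q3-b->q3

Track how much of `bbb` has been matched so far: state q0 is no progress, q3 is the absorbing accept state reached once `bbb` has occurred. Intermediate states record partial matches; on a mismatch, fall back to the longest reusable overlap.
        a   b  
>  q0   q0  q1 
   q1   q0  q2 
   q2   q0  q3 
 * q3   q3  q3 
(> = start, * = accepting)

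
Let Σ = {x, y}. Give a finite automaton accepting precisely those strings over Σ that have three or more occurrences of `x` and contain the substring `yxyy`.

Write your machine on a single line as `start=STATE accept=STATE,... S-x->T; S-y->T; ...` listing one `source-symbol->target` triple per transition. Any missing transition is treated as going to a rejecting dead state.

start=S0; accept=S14; S0-x->S1; S0-y->S2; S1-x->S3; S1-y->S4; S2-x->S5; S2-y->S2; S3-x->S3; S3-y->S6; S4-x->S7; S4-y->S4; S5-x->S3; S5-y->S8; S6-x->S9; S6-y->S6; S7-x->S3; S7-y->S10; S8-x->S7; S8-y->S11; S9-x->S3; S9-y->S12; S10-x->S9; S10-y->S13; S11-x->S13; S11-y->S11; S12-x->S9; S12-y->S14; S13-x->S14; S13-y->S13; S14-x->S14; S14-y->S14

Run two small machines in parallel and take their product. The first has 5 states tracking the count of `x`s, saturating at 4; the second has 5 states tracking whether and how much of `yxyy` has been seen. A product state is a pair (one from each), accepting exactly when both do. Equivalent product states are then merged.
          x    y  
>  S0     S1   S2 
   S1     S3   S4 
   S2     S5   S2 
   S3     S3   S6 
   S4     S7   S4 
   S5     S3   S8 
   S6     S9   S6 
   S7     S3  S10 
   S8     S7  S11 
   S9     S3  S12 
   S10    S9  S13 
   S11   S13  S11 
   S12    S9  S14 
   S13   S14  S13 
 * S14   S14  S14 
(> = start, * = accepting)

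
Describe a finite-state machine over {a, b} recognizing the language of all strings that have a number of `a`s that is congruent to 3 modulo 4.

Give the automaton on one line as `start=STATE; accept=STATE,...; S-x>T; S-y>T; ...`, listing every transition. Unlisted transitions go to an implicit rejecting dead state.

start=q0; accept=q3; q0-a>q1; q0-b>q0; q1-a>q2; q1-b>q1; q2-a>q3; q2-b>q2; q3-a>q0; q3-b>q3

Keep the running count of `a`s modulo 4: each `a` advances along the cycle q0 → q1 → q2 → q3 → q0 while other symbols loop. Accept at q3.
A 4-state machine:
        a   b  
>  q0   q1  q0 
   q1   q2  q1 
   q2   q3  q2 
 * q3   q0  q3 
(> = start, * = accepting)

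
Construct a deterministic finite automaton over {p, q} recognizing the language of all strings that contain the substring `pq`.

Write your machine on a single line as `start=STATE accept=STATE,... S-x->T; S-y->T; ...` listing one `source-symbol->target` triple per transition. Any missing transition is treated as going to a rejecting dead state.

Track how much of `pq` has been matched so far: state s0 is no progress, s2 is the absorbing accept state reached once `pq` has occurred. Intermediate states record partial matches; on a mismatch, fall back to the longest reusable overlap.
3 states suffice.
        p   q  
>  s0   s1  s0 
   s1   s1  s2 
 * s2   s2  s2 
(> = start, * = accepting)

start=s0; accept=s2; s0-p->s1; s0-q->s0; s1-p->s1; s1-q->s2; s2-p->s2; s2-q->s2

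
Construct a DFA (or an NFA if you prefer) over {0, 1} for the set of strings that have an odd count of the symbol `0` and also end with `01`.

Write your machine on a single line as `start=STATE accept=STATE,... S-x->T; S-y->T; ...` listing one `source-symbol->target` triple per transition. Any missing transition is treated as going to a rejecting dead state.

start=s0; accept=s2; s0-0->s1; s0-1->s0; s1-0->s0; s1-1->s2; s2-0->s0; s2-1->s3; s3-0->s0; s3-1->s3

Run two small machines in parallel and take their product. One (2 states) tracks the count of `0`s modulo 2; the other (3 states) tracks how much of the suffix `01` has currently been matched. Each combined state is a pair, one component from each; accept when both components accept. Minimizing collapses redundant product states.
A 4-state machine:
        0   1  
>  s0   s1  s0 
   s1   s0  s2 
 * s2   s0  s3 
   s3   s0  s3 
(> = start, * = accepting)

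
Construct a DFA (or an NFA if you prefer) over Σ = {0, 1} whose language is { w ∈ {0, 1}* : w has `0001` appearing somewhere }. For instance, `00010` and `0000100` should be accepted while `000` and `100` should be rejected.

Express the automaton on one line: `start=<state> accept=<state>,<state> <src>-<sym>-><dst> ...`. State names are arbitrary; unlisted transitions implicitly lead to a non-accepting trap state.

start=S0 accept=S4 S0-0->S1 S0-1->S0 S1-0->S2 S1-1->S0 S2-0->S3 S2-1->S0 S3-0->S3 S3-1->S4 S4-0->S4 S4-1->S4

States S0..S3 record the length of the longest prefix of `0001` that matches the current input suffix. Reaching S4 means `0001` has been seen, and we stay there forever. Accept from S4.
With 5 states:
        0   1  
>  S0   S1  S0 
   S1   S2  S0 
   S2   S3  S0 
   S3   S3  S4 
 * S4   S4  S4 
(> = start, * = accepting)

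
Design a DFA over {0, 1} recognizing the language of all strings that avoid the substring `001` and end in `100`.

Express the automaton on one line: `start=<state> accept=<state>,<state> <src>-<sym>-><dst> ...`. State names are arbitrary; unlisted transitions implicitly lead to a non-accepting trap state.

start=S0 accept=S5 S0-0->S1 S0-1->S2 S1-0->S3 S1-1->S2 S2-0->S4 S2-1->S2 S3-0->S3 S3-1->S3 S4-0->S5 S4-1->S2 S5-0->S3 S5-1->S3

Build one automaton per condition and run them in lockstep. One (4 states) tracks partial matches of the forbidden pattern `001`; the other (4 states) tracks how much of the suffix `100` has currently been matched. Each combined state is a pair, one component from each; accept when both components accept. Minimizing collapses redundant product states.
With 6 states:
        0   1  
>  S0   S1  S2 
   S1   S3  S2 
   S2   S4  S2 
   S3   S3  S3 
   S4   S5  S2 
 * S5   S3  S3 
(> = start, * = accepting)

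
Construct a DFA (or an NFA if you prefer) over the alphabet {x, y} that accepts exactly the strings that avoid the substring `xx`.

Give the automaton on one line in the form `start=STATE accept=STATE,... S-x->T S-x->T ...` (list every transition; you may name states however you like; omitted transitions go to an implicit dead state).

start=S0 accept=S0,S1 S0-x->S1 S0-y->S0 S1-x->S2 S1-y->S0 S2-x->S2 S2-y->S2

This is the complement of 'contains `xx`'. Use the same substring-matching states — S0 through S2 holding how much of `xx` has just been matched — but flip the accepting set: everything except the trap S2 accepts.
A 3-state machine:
        x   y  
>* S0   S1  S0 
 * S1   S2  S0 
   S2   S2  S2 
(> = start, * = accepting)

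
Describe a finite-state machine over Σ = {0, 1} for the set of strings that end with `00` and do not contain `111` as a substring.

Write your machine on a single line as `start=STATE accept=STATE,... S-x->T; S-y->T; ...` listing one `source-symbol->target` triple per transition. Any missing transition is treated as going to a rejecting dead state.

Run two small machines in parallel and take their product. One (3 states) tracks how much of the suffix `00` has currently been matched; the other (4 states) tracks partial matches of the forbidden pattern `111`. Each combined state is a pair, one component from each; accept when both components accept. Equivalent product states are then merged.
With 6 states:
        0   1  
>  q0   q1  q2 
   q1   q3  q2 
   q2   q1  q4 
 * q3   q3  q2 
   q4   q1  q5 
   q5   q5  q5 
(> = start, * = accepting)

start=q0; accept=q3; q0-0->q1; q0-1->q2; q1-0->q3; q1-1->q2; q2-0->q1; q2-1->q4; q3-0->q3; q3-1->q2; q4-0->q1; q4-1->q5; q5-0->q5; q5-1->q5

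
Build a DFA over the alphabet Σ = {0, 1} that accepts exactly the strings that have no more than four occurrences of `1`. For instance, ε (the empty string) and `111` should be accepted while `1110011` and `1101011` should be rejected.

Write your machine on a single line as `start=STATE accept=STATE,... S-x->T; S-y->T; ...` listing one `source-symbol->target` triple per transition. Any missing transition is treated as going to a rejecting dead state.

start=S0; accept=S0,S1,S2,S3,S4; S0-0->S0; S0-1->S1; S1-0->S1; S1-1->S2; S2-0->S2; S2-1->S3; S3-0->S3; S3-1->S4; S4-0->S4; S4-1->S5; S5-0->S5; S5-1->S5

Only the number of `1`s matters, and only up to 5. Make a chain S0 → S1 → S2 → S3 → S4 → S5 advanced by each `1` (with S5 absorbing); every other symbol self-loops. The accepting set is {S0, S1, S2, S3, S4}.
A 6-state machine:
        0   1  
>* S0   S0  S1 
 * S1   S1  S2 
 * S2   S2  S3 
 * S3   S3  S4 
 * S4   S4  S5 
   S5   S5  S5 
(> = start, * = accepting)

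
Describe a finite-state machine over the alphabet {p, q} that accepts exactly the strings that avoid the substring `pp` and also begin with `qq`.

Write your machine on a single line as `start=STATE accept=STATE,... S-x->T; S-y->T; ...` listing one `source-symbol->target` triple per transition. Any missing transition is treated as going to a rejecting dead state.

start=A; accept=D,E; A-p->B; A-q->C; B-p->B; B-q->B; C-p->B; C-q->D; D-p->E; D-q->D; E-p->B; E-q->D

Run two small machines in parallel and take their product. The first has 3 states tracking partial matches of the forbidden pattern `pp`; the second has 4 states tracking whether the input so far still matches the prefix `qq`. A product state is a pair (one from each), accepting exactly when both do. Minimizing collapses redundant product states.
5 states suffice.
       p  q 
>  A   B  C 
   B   B  B 
   C   B  D 
 * D   E  D 
 * E   B  D 
(> = start, * = accepting)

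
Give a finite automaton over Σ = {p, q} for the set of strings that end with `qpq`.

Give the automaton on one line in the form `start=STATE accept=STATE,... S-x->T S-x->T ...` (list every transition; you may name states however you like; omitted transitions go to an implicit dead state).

Remember how much of `qpq` the current input suffix matches. State A means no match yet; B means the last symbol is `q`; C means the last 2 symbols are `qp`; D means the last 3 symbols are `qpq`. Only D accepts. On a mismatch, fall back to the longest proper suffix that is still a prefix of `qpq`.
With 4 states:
       p  q 
>  A   A  B 
   B   C  B 
   C   A  D 
 * D   C  B 
(> = start, * = accepting)

start=A accept=D A-p->A A-q->B B-p->C B-q->B C-p->A C-q->D D-p->C D-q->B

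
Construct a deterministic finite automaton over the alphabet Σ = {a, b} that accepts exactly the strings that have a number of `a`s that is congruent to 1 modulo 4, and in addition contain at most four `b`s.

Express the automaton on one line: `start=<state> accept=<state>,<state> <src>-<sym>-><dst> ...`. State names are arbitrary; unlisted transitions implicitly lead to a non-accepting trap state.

Run two small machines in parallel and take their product. The first has 4 states tracking the count of `a`s modulo 4; the second has 6 states tracking the count of `b`s, saturating at 5. A product state is a pair (one from each), accepting exactly when both do.
24 states suffice.
          a    b  
>  S0     S1   S2 
 * S1     S3   S4 
   S2     S4   S5 
   S3     S6   S7 
 * S4     S7   S8 
   S5     S8   S9 
   S6     S0  S10 
   S7    S10  S11 
 * S8    S11  S12 
   S9    S12  S13 
   S10    S2  S14 
   S11   S14  S15 
 * S12   S15  S16 
   S13   S16  S17 
   S14    S5  S18 
   S15   S18  S19 
 * S16   S19  S20 
   S17   S20  S17 
   S18    S9  S21 
   S19   S21  S22 
   S20   S22  S20 
   S21   S13  S23 
   S22   S23  S22 
   S23   S17  S23 
(> = start, * = accepting)

start=S0 accept=S1,S4,S8,S12,S16 S0-a->S1 S0-b->S2 S1-a->S3 S1-b->S4 S2-a->S4 S2-b->S5 S3-a->S6 S3-b->S7 S4-a->S7 S4-b->S8 S5-a->S8 S5-b->S9 S6-a->S0 S6-b->S10 S7-a->S10 S7-b->S11 S8-a->S11 S8-b->S12 S9-a->S12 S9-b->S13 S10-a->S2 S10-b->S14 S11-a->S14 S11-b->S15 S12-a->S15 S12-b->S16 S13-a->S16 S13-b->S17 S14-a->S5 S14-b->S18 S15-a->S18 S15-b->S19 S16-a->S19 S16-b->S20 S17-a->S20 S17-b->S17 S18-a->S9 S18-b->S21 S19-a->S21 S19-b->S22 S20-a->S22 S20-b->S20 S21-a->S13 S21-b->S23 S22-a->S23 S22-b->S22 S23-a->S17 S23-b->S23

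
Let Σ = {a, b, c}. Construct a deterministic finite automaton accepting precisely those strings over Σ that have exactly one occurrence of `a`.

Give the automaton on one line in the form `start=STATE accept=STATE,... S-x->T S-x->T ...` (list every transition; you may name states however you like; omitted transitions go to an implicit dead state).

start=S0 accept=S1 S0-a->S1 S0-b->S0 S0-c->S0 S1-a->S2 S1-b->S1 S1-c->S1 S2-a->S2 S2-b->S2 S2-c->S2

Count `a`s, saturating at 2: state S0 means no `a` yet, S1 means one `a` seen, S2 means more than one. Each `a` increments (capped at S2); other symbols loop. Accept from {S1}.
3 states suffice.
        a   b   c  
>  S0   S1  S0  S0 
 * S1   S2  S1  S1 
   S2   S2  S2  S2 
(> = start, * = accepting)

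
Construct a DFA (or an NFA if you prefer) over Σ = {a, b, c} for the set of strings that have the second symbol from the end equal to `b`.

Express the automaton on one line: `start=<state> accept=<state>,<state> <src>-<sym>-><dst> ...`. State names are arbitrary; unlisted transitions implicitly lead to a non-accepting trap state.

start=q0 accept=q7,q8,q9 q0-a->q1 q0-b->q2 q0-c->q3 q1-a->q4 q1-b->q5 q1-c->q6 q2-a->q7 q2-b->q8 q2-c->q9 q3-a->q10 q3-b->q11 q3-c->q12 q4-a->q4 q4-b->q5 q4-c->q6 q5-a->q7 q5-b->q8 q5-c->q9 q6-a->q10 q6-b->q11 q6-c->q12 q7-a->q4 q7-b->q5 q7-c->q6 q8-a->q7 q8-b->q8 q8-c->q9 q9-a->q10 q9-b->q11 q9-c->q12 q10-a->q4 q10-b->q5 q10-c->q6 q11-a->q7 q11-b->q8 q11-c->q9 q12-a->q10 q12-b->q11 q12-c->q12

Because acceptance depends on a position counted from the end, the machine has to buffer the most recent 2 symbols. Make each state the string of the last up-to-2 symbols read; on input `x` shift the window left and append `x`. Accept when the buffered window has length 2 and begins with `b`.
With 13 states:
          a    b    c  
>  q0     q1   q2   q3 
   q1     q4   q5   q6 
   q2     q7   q8   q9 
   q3    q10  q11  q12 
   q4     q4   q5   q6 
   q5     q7   q8   q9 
   q6    q10  q11  q12 
 * q7     q4   q5   q6 
 * q8     q7   q8   q9 
 * q9    q10  q11  q12 
   q10    q4   q5   q6 
   q11    q7   q8   q9 
   q12   q10  q11  q12 
(> = start, * = accepting)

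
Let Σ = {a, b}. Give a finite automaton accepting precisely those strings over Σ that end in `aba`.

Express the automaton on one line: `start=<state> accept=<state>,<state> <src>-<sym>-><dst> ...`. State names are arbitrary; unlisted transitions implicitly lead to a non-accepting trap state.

start=q0 accept=q3 q0-a->q1 q0-b->q0 q1-a->q1 q1-b->q2 q2-a->q3 q2-b->q0 q3-a->q1 q3-b->q2

Remember how much of `aba` the current input suffix matches. State q0 means no match yet; q1 means the last symbol is `a`; q2 means the last 2 symbols are `ab`; q3 means the last 3 symbols are `aba`. Only q3 accepts. On a mismatch, fall back to the longest proper suffix that is still a prefix of `aba`.
A 4-state machine:
        a   b  
>  q0   q1  q0 
   q1   q1  q2 
   q2   q3  q0 
 * q3   q1  q2 
(> = start, * = accepting)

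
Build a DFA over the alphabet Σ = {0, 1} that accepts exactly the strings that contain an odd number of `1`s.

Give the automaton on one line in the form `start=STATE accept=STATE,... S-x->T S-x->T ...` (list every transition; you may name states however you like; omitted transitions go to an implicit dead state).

start=q0 accept=q1 q0-0->q0 q0-1->q1 q1-0->q1 q1-1->q0

Keep the running count of `1`s modulo 2: each `1` advances along the cycle q0 → q1 → q0 while other symbols loop. Accept at q1.
A 2-state machine:
        0   1  
>  q0   q0  q1 
 * q1   q1  q0 
(> = start, * = accepting)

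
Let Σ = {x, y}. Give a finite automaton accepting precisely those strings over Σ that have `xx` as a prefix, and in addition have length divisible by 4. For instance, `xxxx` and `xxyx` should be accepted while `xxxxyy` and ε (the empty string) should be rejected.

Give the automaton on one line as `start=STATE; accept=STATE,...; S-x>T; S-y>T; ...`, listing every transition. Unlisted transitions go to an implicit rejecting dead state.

Run two small machines in parallel and take their product. One (4 states) tracks whether the input so far still matches the prefix `xx`; the other (4 states) tracks the input length modulo 4. Each combined state is a pair, one component from each; accept when both components accept.
        x   y  
>  q0   q1  q2 
   q1   q3  q4 
   q2   q4  q4 
   q3   q5  q5 
   q4   q6  q6 
   q5   q7  q7 
   q6   q8  q8 
 * q7   q9  q9 
   q8   q2  q2 
   q9   q3  q3 
(> = start, * = accepting)

start=q0; accept=q7; q0-x>q1; q0-y>q2; q1-x>q3; q1-y>q4; q2-x>q4; q2-y>q4; q3-x>q5; q3-y>q5; q4-x>q6; q4-y>q6; q5-x>q7; q5-y>q7; q6-x>q8; q6-y>q8; q7-x>q9; q7-y>q9; q8-x>q2; q8-y>q2; q9-x>q3; q9-y>q3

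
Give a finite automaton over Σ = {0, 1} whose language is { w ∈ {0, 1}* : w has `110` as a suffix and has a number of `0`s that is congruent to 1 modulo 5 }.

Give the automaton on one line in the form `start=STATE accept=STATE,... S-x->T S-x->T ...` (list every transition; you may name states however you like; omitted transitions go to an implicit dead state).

Run two small machines in parallel and take their product. One (4 states) tracks how much of the suffix `110` has currently been matched; the other (5 states) tracks the count of `0`s modulo 5. Each combined state is a pair, one component from each; accept when both components accept. Equivalent product states are then merged.
       0  1 
>  A   B  C 
   B   D  B 
   C   B  E 
   D   F  D 
   E   G  E 
   F   H  F 
 * G   D  B 
   H   A  H 
(> = start, * = accepting)

start=A accept=G A-0->B A-1->C B-0->D B-1->B C-0->B C-1->E D-0->F D-1->D E-0->G E-1->E F-0->H F-1->F G-0->D G-1->B H-0->A H-1->H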